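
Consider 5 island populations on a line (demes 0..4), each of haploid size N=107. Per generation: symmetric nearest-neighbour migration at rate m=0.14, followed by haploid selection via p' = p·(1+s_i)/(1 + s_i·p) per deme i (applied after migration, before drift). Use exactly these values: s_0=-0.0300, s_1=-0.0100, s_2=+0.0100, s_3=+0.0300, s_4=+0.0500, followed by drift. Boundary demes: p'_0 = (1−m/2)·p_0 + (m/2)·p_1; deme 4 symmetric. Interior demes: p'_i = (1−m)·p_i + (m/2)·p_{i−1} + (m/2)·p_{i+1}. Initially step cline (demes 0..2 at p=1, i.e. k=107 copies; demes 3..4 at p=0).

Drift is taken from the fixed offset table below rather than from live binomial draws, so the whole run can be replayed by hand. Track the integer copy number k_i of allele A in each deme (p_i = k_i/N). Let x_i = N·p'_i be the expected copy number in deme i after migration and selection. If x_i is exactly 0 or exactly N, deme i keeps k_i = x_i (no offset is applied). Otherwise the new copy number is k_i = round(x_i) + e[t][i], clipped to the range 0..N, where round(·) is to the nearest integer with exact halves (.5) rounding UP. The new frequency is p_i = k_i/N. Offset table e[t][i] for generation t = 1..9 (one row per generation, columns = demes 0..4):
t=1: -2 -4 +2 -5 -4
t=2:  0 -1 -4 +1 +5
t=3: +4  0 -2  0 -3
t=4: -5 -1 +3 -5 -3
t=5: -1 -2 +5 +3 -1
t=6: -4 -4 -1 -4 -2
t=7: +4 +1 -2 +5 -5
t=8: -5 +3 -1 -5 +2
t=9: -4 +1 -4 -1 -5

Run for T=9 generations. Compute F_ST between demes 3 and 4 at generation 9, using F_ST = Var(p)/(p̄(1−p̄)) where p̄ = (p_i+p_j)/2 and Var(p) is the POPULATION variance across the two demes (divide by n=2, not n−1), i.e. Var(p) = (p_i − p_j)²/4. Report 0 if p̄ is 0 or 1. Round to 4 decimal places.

0.1420

t=0: k=[107 107 107 0 0]
t=1: x=[107.0000 107.0000 99.5790 7.6985 0.0000] k=[107 107 102 3 0]
t=2: x=[107.0000 106.6465 95.5224 9.9844 0.2205] k=[107 106 92 11 5]
t=3: x=[106.9278 105.0711 87.4694 16.6616 5.6766] k=[107 105 85 17 3]
t=4: x=[106.8557 103.7081 81.8320 21.2794 4.1712] k=[102 103 85 16 1]
t=5: x=[101.9248 101.6189 81.6231 20.2610 2.1504] k=[101 100 87 23 1]
t=6: x=[100.7532 99.0867 83.6124 26.5253 2.6638] k=[97 95 83 23 1]
t=7: x=[96.5769 94.1871 79.8421 26.2410 2.6638] k=[101 95 78 31 0]
t=8: x=[100.3937 94.1165 76.1191 32.7883 2.2762] k=[95 97 75 28 4]
t=9: x=[94.8150 95.2150 73.4795 30.2472 5.9482] k=[91 96 69 29 1]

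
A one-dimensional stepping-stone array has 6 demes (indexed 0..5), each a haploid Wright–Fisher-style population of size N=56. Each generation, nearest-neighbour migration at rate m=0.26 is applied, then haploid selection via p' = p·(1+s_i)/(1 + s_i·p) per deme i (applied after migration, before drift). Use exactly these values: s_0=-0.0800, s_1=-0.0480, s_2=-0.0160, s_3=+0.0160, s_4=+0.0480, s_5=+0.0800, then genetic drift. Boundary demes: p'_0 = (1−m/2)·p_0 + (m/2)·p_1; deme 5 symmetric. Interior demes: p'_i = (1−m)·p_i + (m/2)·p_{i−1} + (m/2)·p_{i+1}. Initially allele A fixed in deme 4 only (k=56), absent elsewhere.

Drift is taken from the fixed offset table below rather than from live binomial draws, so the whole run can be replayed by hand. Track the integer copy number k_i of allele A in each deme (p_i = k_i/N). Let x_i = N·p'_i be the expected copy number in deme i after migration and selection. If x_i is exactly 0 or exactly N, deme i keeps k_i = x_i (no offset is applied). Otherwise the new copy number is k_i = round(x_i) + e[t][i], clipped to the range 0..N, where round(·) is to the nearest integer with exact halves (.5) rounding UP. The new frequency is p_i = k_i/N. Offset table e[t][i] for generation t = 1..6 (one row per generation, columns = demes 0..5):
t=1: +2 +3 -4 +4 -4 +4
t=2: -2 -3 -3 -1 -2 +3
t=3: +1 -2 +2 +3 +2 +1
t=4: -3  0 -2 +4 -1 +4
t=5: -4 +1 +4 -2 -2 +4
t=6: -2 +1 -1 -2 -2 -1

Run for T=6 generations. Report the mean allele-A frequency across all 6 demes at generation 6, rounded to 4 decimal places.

0.2411

t=0: k=[0 0 0 0 56 0]
t=1: x=[0.0000 0.0000 0.0000 7.3811 41.9394 7.7815] k=[0 0 0 11 38 12]
t=2: x=[0.0000 0.0000 1.4077 13.2398 31.7565 16.2533] k=[0 0 0 12 30 19]
t=3: x=[0.0000 0.0000 1.5357 12.9372 26.8846 21.4387] k=[0 0 4 16 29 22]
t=4: x=[0.0000 0.4953 4.9665 16.3129 27.0550 23.9587] k=[0 0 3 20 26 28]
t=5: x=[0.0000 0.3714 4.7494 18.7675 26.1323 28.8172] k=[0 1 9 17 24 33]
t=6: x=[0.1196 1.8213 8.8788 17.0577 24.9066 32.8812] k=[0 3 8 15 23 32]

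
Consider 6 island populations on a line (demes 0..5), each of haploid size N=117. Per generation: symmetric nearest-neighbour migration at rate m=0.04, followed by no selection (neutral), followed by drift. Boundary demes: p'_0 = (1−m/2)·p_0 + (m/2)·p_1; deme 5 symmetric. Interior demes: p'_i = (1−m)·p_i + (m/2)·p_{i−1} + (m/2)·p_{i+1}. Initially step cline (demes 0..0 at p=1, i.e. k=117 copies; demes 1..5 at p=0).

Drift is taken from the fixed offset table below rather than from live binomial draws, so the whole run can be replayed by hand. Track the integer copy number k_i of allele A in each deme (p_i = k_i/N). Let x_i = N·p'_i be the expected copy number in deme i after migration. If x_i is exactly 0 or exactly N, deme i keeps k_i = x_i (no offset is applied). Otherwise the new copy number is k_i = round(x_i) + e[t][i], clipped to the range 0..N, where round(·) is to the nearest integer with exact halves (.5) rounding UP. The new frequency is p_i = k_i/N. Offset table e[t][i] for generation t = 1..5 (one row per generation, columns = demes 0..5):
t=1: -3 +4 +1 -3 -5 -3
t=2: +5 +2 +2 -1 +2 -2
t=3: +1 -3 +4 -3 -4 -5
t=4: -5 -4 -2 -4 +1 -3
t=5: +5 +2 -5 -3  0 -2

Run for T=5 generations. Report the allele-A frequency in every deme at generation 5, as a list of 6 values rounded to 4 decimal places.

[0.9402, 0.0940, 0.0000, 0.0000, 0.0000, 0.0000]

t=0: k=[117 0 0 0 0 0]
t=1: x=[114.6600 2.3400 0.0000 0.0000 0.0000 0.0000] k=[112 6 0 0 0 0]
t=2: x=[109.8800 8.0000 0.1200 0.0000 0.0000 0.0000] k=[115 10 2 0 0 0]
t=3: x=[112.9000 11.9400 2.1200 0.0400 0.0000 0.0000] k=[114 9 6 0 0 0]
t=4: x=[111.9000 11.0400 5.9400 0.1200 0.0000 0.0000] k=[107 7 4 0 0 0]
t=5: x=[105.0000 8.9400 3.9800 0.0800 0.0000 0.0000] k=[110 11 0 0 0 0]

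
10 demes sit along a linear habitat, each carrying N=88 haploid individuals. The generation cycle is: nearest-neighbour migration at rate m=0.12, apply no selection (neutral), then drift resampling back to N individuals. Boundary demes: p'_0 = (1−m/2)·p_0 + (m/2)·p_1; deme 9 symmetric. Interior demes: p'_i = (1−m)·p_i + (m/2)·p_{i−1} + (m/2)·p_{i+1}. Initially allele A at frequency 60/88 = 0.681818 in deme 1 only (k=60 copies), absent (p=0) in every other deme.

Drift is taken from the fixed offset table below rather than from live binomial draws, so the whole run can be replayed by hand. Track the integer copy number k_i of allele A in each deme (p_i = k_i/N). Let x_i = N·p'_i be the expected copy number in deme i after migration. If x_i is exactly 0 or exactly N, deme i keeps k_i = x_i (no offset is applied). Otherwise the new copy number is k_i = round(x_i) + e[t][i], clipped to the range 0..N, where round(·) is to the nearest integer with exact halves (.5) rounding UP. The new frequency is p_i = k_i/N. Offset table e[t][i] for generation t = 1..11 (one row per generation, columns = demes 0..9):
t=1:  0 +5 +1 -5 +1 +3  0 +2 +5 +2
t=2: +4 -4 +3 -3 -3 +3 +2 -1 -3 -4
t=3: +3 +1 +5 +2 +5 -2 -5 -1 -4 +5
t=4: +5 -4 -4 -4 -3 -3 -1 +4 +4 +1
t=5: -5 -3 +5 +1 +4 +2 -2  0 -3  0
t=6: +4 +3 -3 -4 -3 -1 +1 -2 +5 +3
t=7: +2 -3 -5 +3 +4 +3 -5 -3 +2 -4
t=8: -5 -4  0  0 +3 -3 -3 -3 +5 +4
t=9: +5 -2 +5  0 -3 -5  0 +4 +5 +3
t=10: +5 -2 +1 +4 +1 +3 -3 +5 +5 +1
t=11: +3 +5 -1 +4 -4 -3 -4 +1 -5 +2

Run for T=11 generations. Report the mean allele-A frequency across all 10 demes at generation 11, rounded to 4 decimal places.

0.1011

t=0: k=[0 60 0 0 0 0 0 0 0 0]
t=1: x=[3.6000 52.8000 3.6000 0.0000 0.0000 0.0000 0.0000 0.0000 0.0000 0.0000] k=[4 58 5 0 0 0 0 0 0 0]
t=2: x=[7.2400 51.5800 7.8800 0.3000 0.0000 0.0000 0.0000 0.0000 0.0000 0.0000] k=[11 48 11 0 0 0 0 0 0 0]
t=3: x=[13.2200 43.5600 12.5600 0.6600 0.0000 0.0000 0.0000 0.0000 0.0000 0.0000] k=[16 45 18 3 0 0 0 0 0 0]
t=4: x=[17.7400 41.6400 18.7200 3.7200 0.1800 0.0000 0.0000 0.0000 0.0000 0.0000] k=[23 38 15 0 0 0 0 0 0 0]
t=5: x=[23.9000 35.7200 15.4800 0.9000 0.0000 0.0000 0.0000 0.0000 0.0000 0.0000] k=[19 33 20 2 0 0 0 0 0 0]
t=6: x=[19.8400 31.3800 19.7000 2.9600 0.1200 0.0000 0.0000 0.0000 0.0000 0.0000] k=[24 34 17 0 0 0 0 0 0 0]
t=7: x=[24.6000 32.3800 17.0000 1.0200 0.0000 0.0000 0.0000 0.0000 0.0000 0.0000] k=[27 29 12 4 0 0 0 0 0 0]
t=8: x=[27.1200 27.8600 12.5400 4.2400 0.2400 0.0000 0.0000 0.0000 0.0000 0.0000] k=[22 24 13 4 3 0 0 0 0 0]
t=9: x=[22.1200 23.2200 13.1200 4.4800 2.8800 0.1800 0.0000 0.0000 0.0000 0.0000] k=[27 21 18 4 0 0 0 0 0 0]
t=10: x=[26.6400 21.1800 17.3400 4.6000 0.2400 0.0000 0.0000 0.0000 0.0000 0.0000] k=[32 19 18 9 1 0 0 0 0 0]
t=11: x=[31.2200 19.7200 17.5200 9.0600 1.4200 0.0600 0.0000 0.0000 0.0000 0.0000] k=[34 25 17 13 0 0 0 0 0 0]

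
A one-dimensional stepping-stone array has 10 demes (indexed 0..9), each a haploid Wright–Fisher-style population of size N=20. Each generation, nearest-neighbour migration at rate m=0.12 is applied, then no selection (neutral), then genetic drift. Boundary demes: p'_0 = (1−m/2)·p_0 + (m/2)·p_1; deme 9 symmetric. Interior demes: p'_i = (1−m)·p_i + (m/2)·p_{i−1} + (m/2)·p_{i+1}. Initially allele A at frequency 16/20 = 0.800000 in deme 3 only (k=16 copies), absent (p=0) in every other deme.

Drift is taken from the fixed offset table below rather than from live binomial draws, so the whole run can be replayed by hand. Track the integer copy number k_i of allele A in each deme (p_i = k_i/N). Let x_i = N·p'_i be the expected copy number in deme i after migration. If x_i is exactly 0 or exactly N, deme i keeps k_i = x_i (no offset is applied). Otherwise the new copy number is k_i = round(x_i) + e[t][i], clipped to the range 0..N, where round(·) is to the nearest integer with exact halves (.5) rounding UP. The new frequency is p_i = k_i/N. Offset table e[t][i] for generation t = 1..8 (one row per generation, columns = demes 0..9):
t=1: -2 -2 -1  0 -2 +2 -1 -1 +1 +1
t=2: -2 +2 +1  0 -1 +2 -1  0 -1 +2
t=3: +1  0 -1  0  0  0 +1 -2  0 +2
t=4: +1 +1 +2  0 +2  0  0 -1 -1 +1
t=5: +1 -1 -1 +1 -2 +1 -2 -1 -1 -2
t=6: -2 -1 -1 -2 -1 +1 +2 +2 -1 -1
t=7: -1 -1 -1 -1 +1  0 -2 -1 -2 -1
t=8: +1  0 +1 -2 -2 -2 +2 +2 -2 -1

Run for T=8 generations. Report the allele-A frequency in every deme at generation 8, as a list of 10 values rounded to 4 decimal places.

[0.0000, 0.0000, 0.1000, 0.1500, 0.0000, 0.0000, 0.1000, 0.0000, 0.0000, 0.0000]

t=0: k=[0 0 0 16 0 0 0 0 0 0]
t=1: x=[0.0000 0.0000 0.9600 14.0800 0.9600 0.0000 0.0000 0.0000 0.0000 0.0000] k=[0 0 0 14 0 0 0 0 0 0]
t=2: x=[0.0000 0.0000 0.8400 12.3200 0.8400 0.0000 0.0000 0.0000 0.0000 0.0000] k=[0 0 2 12 0 0 0 0 0 0]
t=3: x=[0.0000 0.1200 2.4800 10.6800 0.7200 0.0000 0.0000 0.0000 0.0000 0.0000] k=[0 0 1 11 1 0 0 0 0 0]
t=4: x=[0.0000 0.0600 1.5400 9.8000 1.5400 0.0600 0.0000 0.0000 0.0000 0.0000] k=[0 1 4 10 4 0 0 0 0 0]
t=5: x=[0.0600 1.1200 4.1800 9.2800 4.1200 0.2400 0.0000 0.0000 0.0000 0.0000] k=[1 0 3 10 2 1 0 0 0 0]
t=6: x=[0.9400 0.2400 3.2400 9.1000 2.4200 1.0000 0.0600 0.0000 0.0000 0.0000] k=[0 0 2 7 1 2 2 0 0 0]
t=7: x=[0.0000 0.1200 2.1800 6.3400 1.4200 1.9400 1.8800 0.1200 0.0000 0.0000] k=[0 0 1 5 2 2 0 0 0 0]
t=8: x=[0.0000 0.0600 1.1800 4.5800 2.1800 1.8800 0.1200 0.0000 0.0000 0.0000] k=[0 0 2 3 0 0 2 0 0 0]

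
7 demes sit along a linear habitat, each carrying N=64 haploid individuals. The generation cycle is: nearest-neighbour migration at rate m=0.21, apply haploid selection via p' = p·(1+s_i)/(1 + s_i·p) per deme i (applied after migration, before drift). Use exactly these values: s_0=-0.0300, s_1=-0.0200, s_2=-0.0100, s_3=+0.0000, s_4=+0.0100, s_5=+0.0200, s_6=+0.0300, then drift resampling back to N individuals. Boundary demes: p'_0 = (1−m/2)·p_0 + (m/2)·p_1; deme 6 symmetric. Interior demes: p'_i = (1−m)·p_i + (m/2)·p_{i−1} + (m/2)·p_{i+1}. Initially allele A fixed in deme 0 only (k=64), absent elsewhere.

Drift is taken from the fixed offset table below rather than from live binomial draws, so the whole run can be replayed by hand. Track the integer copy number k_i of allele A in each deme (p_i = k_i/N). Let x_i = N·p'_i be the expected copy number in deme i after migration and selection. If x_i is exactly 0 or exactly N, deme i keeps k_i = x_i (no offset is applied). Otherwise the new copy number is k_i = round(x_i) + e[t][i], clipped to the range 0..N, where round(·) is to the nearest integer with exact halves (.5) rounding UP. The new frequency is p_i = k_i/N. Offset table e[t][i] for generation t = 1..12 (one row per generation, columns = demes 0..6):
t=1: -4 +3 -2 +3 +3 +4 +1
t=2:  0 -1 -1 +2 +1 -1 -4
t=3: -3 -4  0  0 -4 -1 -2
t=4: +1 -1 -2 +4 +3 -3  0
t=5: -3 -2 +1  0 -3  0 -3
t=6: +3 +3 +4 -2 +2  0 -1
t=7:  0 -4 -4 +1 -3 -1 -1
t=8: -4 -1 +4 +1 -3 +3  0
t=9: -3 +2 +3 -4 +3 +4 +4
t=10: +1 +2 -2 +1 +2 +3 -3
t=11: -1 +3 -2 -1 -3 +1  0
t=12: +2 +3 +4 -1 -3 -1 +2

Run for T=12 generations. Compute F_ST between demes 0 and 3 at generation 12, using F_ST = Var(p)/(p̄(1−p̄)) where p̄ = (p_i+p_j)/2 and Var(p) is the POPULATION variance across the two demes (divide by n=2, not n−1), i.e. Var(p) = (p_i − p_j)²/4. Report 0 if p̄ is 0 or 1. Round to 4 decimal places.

0.1286

t=0: k=[64 0 0 0 0 0 0]
t=1: x=[57.0946 6.5995 0.0000 0.0000 0.0000 0.0000 0.0000] k=[53 10 0 0 0 0 0]
t=2: x=[48.1242 13.2515 1.0397 0.0000 0.0000 0.0000 0.0000] k=[48 12 0 0 0 0 0]
t=3: x=[43.8013 14.2945 1.2476 0.0000 0.0000 0.0000 0.0000] k=[41 10 1 0 0 0 0]
t=4: x=[37.2721 12.1104 1.8221 0.1050 0.0000 0.0000 0.0000] k=[38 11 0 4 0 0 0]
t=5: x=[34.6817 12.4758 1.5596 3.1600 0.4242 0.0000 0.0000] k=[32 10 3 3 0 0 0]
t=6: x=[29.2058 11.3847 3.6998 2.6850 0.3181 0.0000 0.0000] k=[32 14 8 1 2 0 0]
t=7: x=[29.6248 15.0265 7.8257 1.8400 1.7014 0.2142 0.0000] k=[30 11 4 3 0 0 0]
t=8: x=[27.5262 12.0610 4.5870 2.7900 0.3181 0.0000 0.0000] k=[24 11 9 4 0 0 0]
t=9: x=[22.1914 11.9573 8.6098 4.1050 0.4242 0.0000 0.0000] k=[19 14 12 0 3 0 0]
t=10: x=[18.0773 14.0917 10.8591 1.5750 2.3928 0.3213 0.0000] k=[19 16 9 3 4 3 0]
t=11: x=[18.2846 15.3431 9.0268 3.7350 3.8256 2.8433 0.3244] k=[17 18 7 3 1 4 0]
t=12: x=[16.7260 16.4915 7.6669 3.2100 1.5399 3.3269 0.4325] k=[19 19 12 2 0 2 2]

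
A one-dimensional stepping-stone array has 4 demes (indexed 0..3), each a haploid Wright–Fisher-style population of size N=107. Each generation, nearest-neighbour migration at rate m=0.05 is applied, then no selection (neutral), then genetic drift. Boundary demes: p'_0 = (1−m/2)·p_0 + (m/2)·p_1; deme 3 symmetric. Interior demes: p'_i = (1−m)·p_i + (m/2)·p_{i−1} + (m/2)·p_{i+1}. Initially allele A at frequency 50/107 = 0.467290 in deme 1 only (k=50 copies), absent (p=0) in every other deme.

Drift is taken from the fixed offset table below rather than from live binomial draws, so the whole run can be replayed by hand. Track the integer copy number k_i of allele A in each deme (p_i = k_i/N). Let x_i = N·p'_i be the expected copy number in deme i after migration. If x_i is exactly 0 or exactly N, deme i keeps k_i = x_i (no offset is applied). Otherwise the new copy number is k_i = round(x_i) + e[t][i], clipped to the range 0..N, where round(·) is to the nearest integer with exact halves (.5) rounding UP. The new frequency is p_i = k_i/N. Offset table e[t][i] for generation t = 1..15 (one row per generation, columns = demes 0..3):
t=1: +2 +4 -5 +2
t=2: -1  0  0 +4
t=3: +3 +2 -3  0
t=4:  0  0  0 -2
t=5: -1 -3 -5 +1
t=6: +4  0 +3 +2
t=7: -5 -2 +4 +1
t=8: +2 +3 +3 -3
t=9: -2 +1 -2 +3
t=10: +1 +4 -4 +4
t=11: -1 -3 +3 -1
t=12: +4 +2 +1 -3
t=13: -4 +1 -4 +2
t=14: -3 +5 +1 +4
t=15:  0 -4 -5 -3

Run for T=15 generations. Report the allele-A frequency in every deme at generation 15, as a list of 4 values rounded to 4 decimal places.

t=0: k=[0 50 0 0]
t=1: x=[1.2500 47.5000 1.2500 0.0000] k=[3 52 0 0]
t=2: x=[4.2250 49.4750 1.3000 0.0000] k=[3 49 1 0]
t=3: x=[4.1500 46.6500 2.1750 0.0250] k=[7 49 0 0]
t=4: x=[8.0500 46.7250 1.2250 0.0000] k=[8 47 1 0]
t=5: x=[8.9750 44.8750 2.1250 0.0250] k=[8 42 0 1]
t=6: x=[8.8500 40.1000 1.0750 0.9750] k=[13 40 4 3]
t=7: x=[13.6750 38.4250 4.8750 3.0250] k=[9 36 9 4]
t=8: x=[9.6750 34.6500 9.5500 4.1250] k=[12 38 13 1]
t=9: x=[12.6500 36.7250 13.3250 1.3000] k=[11 38 11 4]
t=10: x=[11.6750 36.6500 11.5000 4.1750] k=[13 41 8 8]
t=11: x=[13.7000 39.4750 8.8250 8.0000] k=[13 36 12 7]
t=12: x=[13.5750 34.8250 12.4750 7.1250] k=[18 37 13 4]
t=13: x=[18.4750 35.9250 13.3750 4.2250] k=[14 37 9 6]
t=14: x=[14.5750 35.7250 9.6250 6.0750] k=[12 41 11 10]
t=15: x=[12.7250 39.5250 11.7250 10.0250] k=[13 36 7 7]

[0.1215, 0.3364, 0.0654, 0.0654]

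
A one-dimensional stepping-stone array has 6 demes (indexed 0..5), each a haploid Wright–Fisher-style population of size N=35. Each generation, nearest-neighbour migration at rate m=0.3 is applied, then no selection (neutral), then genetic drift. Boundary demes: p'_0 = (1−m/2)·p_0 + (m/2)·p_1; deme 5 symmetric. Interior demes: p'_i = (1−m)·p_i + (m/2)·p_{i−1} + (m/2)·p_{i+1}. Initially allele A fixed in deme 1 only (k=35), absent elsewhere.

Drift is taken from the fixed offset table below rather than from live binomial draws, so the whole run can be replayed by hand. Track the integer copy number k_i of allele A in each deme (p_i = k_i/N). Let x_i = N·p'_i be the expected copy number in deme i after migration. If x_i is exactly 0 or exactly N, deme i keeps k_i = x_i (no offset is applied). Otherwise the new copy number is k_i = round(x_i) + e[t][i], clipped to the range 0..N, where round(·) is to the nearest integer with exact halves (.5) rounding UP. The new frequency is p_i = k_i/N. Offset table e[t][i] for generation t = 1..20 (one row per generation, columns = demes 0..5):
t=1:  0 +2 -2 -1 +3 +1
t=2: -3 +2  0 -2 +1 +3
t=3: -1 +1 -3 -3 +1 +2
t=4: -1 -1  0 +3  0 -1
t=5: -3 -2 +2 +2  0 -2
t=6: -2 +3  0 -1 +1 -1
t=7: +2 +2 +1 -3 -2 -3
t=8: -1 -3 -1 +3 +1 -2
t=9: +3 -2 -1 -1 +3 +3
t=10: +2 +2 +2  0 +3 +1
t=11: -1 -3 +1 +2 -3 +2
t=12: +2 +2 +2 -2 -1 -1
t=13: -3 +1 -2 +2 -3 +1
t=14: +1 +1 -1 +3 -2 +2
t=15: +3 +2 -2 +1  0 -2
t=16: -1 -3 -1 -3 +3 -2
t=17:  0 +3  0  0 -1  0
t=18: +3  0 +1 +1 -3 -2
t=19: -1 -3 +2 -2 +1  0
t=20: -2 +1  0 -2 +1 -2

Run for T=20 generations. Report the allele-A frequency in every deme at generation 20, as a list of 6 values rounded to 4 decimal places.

t=0: k=[0 35 0 0 0 0]
t=1: x=[5.2500 24.5000 5.2500 0.0000 0.0000 0.0000] k=[5 27 3 0 0 0]
t=2: x=[8.3000 20.1000 6.1500 0.4500 0.0000 0.0000] k=[5 22 6 0 0 0]
t=3: x=[7.5500 17.0500 7.5000 0.9000 0.0000 0.0000] k=[7 18 5 0 0 0]
t=4: x=[8.6500 14.4000 6.2000 0.7500 0.0000 0.0000] k=[8 13 6 4 0 0]
t=5: x=[8.7500 11.2000 6.7500 3.7000 0.6000 0.0000] k=[6 9 9 6 1 0]
t=6: x=[6.4500 8.5500 8.5500 5.7000 1.6000 0.1500] k=[4 12 9 5 3 0]
t=7: x=[5.2000 10.3500 8.8500 5.3000 2.8500 0.4500] k=[7 12 10 2 1 0]
t=8: x=[7.7500 10.9500 9.1000 3.0500 1.0000 0.1500] k=[7 8 8 6 2 0]
t=9: x=[7.1500 7.8500 7.7000 5.7000 2.3000 0.3000] k=[10 6 7 5 5 3]
t=10: x=[9.4000 6.7500 6.5500 5.3000 4.7000 3.3000] k=[11 9 9 5 8 4]
t=11: x=[10.7000 9.3000 8.4000 6.0500 6.9500 4.6000] k=[10 6 9 8 4 7]
t=12: x=[9.4000 7.0500 8.4000 7.5500 5.0500 6.5500] k=[11 9 10 6 4 6]
t=13: x=[10.7000 9.4500 9.2500 6.3000 4.6000 5.7000] k=[8 10 7 8 2 7]
t=14: x=[8.3000 9.2500 7.6000 6.9500 3.6500 6.2500] k=[9 10 7 10 2 8]
t=15: x=[9.1500 9.4000 7.9000 8.3500 4.1000 7.1000] k=[12 11 6 9 4 5]
t=16: x=[11.8500 10.4000 7.2000 7.8000 4.9000 4.8500] k=[11 7 6 5 8 3]
t=17: x=[10.4000 7.4500 6.0000 5.6000 6.8000 3.7500] k=[10 10 6 6 6 4]
t=18: x=[10.0000 9.4000 6.6000 6.0000 5.7000 4.3000] k=[13 9 8 7 3 2]
t=19: x=[12.4000 9.4500 8.0000 6.5500 3.4500 2.1500] k=[11 6 10 5 4 2]
t=20: x=[10.2500 7.3500 8.6500 5.6000 3.8500 2.3000] k=[8 8 9 4 5 0]

[0.2286, 0.2286, 0.2571, 0.1143, 0.1429, 0.0000]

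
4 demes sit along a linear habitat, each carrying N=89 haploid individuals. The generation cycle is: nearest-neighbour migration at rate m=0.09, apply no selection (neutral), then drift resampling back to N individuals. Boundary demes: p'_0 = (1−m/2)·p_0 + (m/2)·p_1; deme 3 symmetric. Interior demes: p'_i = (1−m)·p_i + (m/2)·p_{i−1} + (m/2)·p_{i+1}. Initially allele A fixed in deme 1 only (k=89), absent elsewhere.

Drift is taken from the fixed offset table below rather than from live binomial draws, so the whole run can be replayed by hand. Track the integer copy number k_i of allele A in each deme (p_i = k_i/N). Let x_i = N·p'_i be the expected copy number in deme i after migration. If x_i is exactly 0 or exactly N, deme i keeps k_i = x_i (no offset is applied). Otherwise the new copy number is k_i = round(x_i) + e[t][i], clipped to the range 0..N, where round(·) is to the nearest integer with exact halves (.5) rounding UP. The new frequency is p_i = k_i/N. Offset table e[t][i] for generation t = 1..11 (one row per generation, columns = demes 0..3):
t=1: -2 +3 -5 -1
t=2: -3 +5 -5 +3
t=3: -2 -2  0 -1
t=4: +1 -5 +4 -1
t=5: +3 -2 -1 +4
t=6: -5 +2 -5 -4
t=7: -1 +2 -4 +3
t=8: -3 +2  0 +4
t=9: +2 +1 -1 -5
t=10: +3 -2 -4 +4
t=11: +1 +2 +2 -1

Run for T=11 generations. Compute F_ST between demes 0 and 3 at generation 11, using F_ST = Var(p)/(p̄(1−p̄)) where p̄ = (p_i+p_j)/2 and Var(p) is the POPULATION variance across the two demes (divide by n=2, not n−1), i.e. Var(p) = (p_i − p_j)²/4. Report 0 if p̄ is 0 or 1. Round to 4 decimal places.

0.0648

t=0: k=[0 89 0 0]
t=1: x=[4.0050 80.9900 4.0050 0.0000] k=[2 84 0 0]
t=2: x=[5.6900 76.5300 3.7800 0.0000] k=[3 82 0 0]
t=3: x=[6.5550 74.7550 3.6900 0.0000] k=[5 73 4 0]
t=4: x=[8.0600 66.8350 6.9250 0.1800] k=[9 62 11 0]
t=5: x=[11.3850 57.3200 12.8000 0.4950] k=[14 55 12 4]
t=6: x=[15.8450 51.2200 13.5750 4.3600] k=[11 53 9 0]
t=7: x=[12.8900 49.1300 10.5750 0.4050] k=[12 51 7 3]
t=8: x=[13.7550 47.2650 8.8000 3.1800] k=[11 49 9 7]
t=9: x=[12.7100 45.4900 10.7100 7.0900] k=[15 46 10 2]
t=10: x=[16.3950 42.9850 11.2600 2.3600] k=[19 41 7 6]
t=11: x=[19.9900 38.4800 8.4850 6.0450] k=[21 40 10 5]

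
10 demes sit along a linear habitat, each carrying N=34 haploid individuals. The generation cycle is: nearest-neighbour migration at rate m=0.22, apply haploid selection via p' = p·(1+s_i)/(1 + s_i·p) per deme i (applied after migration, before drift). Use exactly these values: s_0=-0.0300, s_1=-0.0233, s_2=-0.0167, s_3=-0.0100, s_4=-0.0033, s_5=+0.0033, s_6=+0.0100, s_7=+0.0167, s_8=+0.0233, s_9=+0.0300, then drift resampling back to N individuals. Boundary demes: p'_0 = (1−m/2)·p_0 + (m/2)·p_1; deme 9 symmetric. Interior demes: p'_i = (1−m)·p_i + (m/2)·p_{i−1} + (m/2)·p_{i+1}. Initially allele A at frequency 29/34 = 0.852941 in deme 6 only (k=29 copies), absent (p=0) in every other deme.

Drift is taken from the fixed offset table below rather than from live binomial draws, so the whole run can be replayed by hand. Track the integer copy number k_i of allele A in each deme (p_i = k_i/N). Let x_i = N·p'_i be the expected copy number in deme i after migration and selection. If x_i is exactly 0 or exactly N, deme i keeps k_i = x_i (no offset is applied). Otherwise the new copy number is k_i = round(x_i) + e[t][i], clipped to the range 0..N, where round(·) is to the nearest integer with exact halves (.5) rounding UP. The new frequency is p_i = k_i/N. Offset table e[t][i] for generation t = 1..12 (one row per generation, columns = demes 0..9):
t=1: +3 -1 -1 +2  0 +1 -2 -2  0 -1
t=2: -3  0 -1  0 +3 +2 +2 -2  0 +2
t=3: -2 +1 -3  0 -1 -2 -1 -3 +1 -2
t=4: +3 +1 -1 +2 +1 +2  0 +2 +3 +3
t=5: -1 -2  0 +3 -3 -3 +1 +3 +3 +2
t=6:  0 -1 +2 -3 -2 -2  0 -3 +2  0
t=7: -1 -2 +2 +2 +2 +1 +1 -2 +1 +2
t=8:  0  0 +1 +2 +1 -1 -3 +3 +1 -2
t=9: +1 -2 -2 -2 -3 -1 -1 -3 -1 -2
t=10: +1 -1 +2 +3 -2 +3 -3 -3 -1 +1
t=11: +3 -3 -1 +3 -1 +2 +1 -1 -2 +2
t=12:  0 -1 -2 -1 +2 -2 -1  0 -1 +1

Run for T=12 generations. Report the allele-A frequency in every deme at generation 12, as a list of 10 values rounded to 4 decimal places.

t=0: k=[0 0 0 0 0 0 29 0 0 0]
t=1: x=[0.0000 0.0000 0.0000 0.0000 0.0000 3.1995 22.6952 3.2382 0.0000 0.0000] k=[0 0 0 0 0 4 21 1 0 0]
t=2: x=[0.0000 0.0000 0.0000 0.0000 0.4386 5.4450 17.0146 3.1368 0.1126 0.0000] k=[0 0 0 0 3 7 19 1 0 0]
t=3: x=[0.0000 0.0000 0.0000 0.3267 3.1007 7.9000 15.7841 2.9138 0.1126 0.0000] k=[0 0 0 0 2 6 15 0 1 0]
t=4: x=[0.0000 0.0000 0.0000 0.2178 2.2132 6.5674 12.4384 1.7878 0.7977 0.1133] k=[0 0 0 2 3 9 12 4 4 3]
t=5: x=[0.0000 0.0000 0.2163 1.8721 3.5395 8.6913 10.8634 4.9496 3.9701 3.1945] k=[0 0 0 5 1 6 12 8 7 5]
t=6: x=[0.0000 0.0000 0.5410 3.9746 1.9838 6.1265 10.9738 8.4346 7.0174 5.3519] k=[0 0 3 1 0 4 11 5 9 5]
t=7: x=[0.0000 0.3224 2.4120 1.0993 0.5482 4.3425 9.6386 6.1833 8.2632 5.5764] k=[0 0 4 3 3 5 11 4 9 8]
t=8: x=[0.0000 0.4299 3.3981 3.0817 3.2104 5.4551 9.6386 5.3947 8.4858 8.2939] k=[0 0 4 5 4 4 7 8 9 6]
t=9: x=[0.0000 0.4299 3.6152 4.7389 4.0981 4.3425 6.8342 8.1018 8.7084 6.4837] k=[0 0 2 3 1 3 6 5 8 4]
t=10: x=[0.0000 0.2149 1.8602 2.6454 1.4354 3.1193 5.6064 5.5161 7.3620 4.5554] k=[0 0 4 6 0 6 3 3 6 6]
t=11: x=[0.0000 0.4299 3.7238 5.0764 1.3158 5.0241 3.3600 3.3801 5.7797 6.1475] k=[0 0 3 8 0 7 4 2 4 8]
t=12: x=[0.0000 0.3224 3.1712 6.5169 1.6448 5.9161 4.1461 2.4778 4.3059 7.7352] k=[0 0 1 6 4 4 3 2 3 9]

[0.0000, 0.0000, 0.0294, 0.1765, 0.1176, 0.1176, 0.0882, 0.0588, 0.0882, 0.2647]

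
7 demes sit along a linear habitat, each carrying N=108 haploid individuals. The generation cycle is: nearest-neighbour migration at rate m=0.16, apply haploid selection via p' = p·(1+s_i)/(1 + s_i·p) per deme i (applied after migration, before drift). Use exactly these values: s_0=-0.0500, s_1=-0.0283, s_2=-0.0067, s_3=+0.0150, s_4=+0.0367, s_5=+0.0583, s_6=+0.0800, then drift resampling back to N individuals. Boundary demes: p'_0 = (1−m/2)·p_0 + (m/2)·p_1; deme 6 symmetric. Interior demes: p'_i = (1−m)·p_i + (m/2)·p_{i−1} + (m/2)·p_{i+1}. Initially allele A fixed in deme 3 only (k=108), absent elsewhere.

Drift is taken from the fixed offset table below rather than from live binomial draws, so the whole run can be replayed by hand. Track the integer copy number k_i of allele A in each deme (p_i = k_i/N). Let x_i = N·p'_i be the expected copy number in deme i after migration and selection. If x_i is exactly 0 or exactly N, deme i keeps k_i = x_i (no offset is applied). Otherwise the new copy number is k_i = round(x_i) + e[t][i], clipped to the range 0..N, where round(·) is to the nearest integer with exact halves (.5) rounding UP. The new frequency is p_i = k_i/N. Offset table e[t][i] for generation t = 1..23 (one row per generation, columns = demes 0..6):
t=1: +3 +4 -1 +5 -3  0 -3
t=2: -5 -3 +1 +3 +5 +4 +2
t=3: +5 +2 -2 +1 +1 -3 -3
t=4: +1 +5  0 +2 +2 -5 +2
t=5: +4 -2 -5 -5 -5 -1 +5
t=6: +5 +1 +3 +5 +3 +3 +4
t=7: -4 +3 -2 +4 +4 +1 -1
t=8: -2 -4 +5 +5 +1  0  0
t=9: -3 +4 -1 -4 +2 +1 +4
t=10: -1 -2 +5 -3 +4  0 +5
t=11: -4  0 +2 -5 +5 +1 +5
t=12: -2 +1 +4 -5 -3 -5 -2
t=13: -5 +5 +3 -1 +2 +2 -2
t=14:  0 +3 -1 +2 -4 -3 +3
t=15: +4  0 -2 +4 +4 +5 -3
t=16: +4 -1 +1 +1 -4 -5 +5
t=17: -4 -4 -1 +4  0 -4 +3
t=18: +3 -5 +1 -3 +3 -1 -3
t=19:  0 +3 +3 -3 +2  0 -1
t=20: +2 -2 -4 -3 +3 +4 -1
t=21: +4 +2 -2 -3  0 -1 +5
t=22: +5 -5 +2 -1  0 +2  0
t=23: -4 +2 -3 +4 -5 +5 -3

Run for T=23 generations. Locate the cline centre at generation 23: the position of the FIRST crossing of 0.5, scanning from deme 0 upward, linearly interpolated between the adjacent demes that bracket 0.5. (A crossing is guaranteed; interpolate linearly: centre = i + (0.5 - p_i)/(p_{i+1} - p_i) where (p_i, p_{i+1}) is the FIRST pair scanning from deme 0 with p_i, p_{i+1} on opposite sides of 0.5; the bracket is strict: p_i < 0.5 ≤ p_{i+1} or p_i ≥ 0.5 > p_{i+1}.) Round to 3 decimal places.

5.000

t=0: k=[0 0 0 108 0 0 0]
t=1: x=[0.0000 0.0000 8.5867 90.9350 8.9309 0.0000 0.0000] k=[0 0 8 96 6 0 0]
t=2: x=[0.0000 0.6220 14.3163 82.0546 13.1301 0.5079 0.0000] k=[0 0 15 85 18 5 0]
t=3: x=[0.0000 1.1664 19.2932 74.3857 22.9650 5.9507 0.4319] k=[0 3 17 75 24 3 0]
t=4: x=[0.2280 3.7740 20.4085 66.6606 27.1255 4.6876 0.2592] k=[1 9 20 69 29 0 2]
t=5: x=[1.5592 9.0003 22.9184 62.2730 30.6652 2.6211 1.9845] k=[6 7 18 57 26 2 7]
t=6: x=[5.7923 7.5948 20.1297 51.8012 27.2885 4.5612 7.0933] k=[11 9 23 57 30 8 11]
t=7: x=[10.3499 10.0161 24.4725 52.5216 31.1934 10.5262 11.5289] k=[6 13 22 57 35 12 11]
t=8: x=[6.2510 12.8318 23.9544 52.8417 35.7770 14.4548 11.8690] k=[4 9 29 58 37 14 12]
t=9: x=[4.1885 9.9379 29.5754 54.4020 37.7198 16.4549 13.0156] k=[1 14 29 50 40 17 17]
t=10: x=[1.9398 13.8105 29.3361 47.9166 39.8621 19.7376 18.1317] k=[1 12 34 45 44 20 23]
t=11: x=[1.7876 12.5579 32.9658 44.4288 43.0899 23.1747 24.1733] k=[0 13 35 39 48 24 29]
t=12: x=[0.9885 13.3798 33.4047 39.7734 46.3109 27.4642 30.2472] k=[0 14 37 35 43 22 28]
t=13: x=[1.0646 14.3588 34.8412 36.1572 41.5979 25.2394 29.1278] k=[0 19 38 35 44 27 27]
t=14: x=[1.4450 18.5547 36.0783 36.3180 42.8481 29.5608 28.5882] k=[1 22 35 38 39 27 32]
t=15: x=[2.5492 20.8723 34.0431 38.2068 38.8520 29.5608 33.3474] k=[7 21 32 42 43 35 30]
t=16: x=[7.7431 20.2828 31.7690 41.6603 43.2108 36.5983 32.1090] k=[12 19 33 43 39 32 37]
t=17: x=[12.0018 19.1044 32.5270 42.2624 39.6601 34.2718 38.4846] k=[8 15 32 46 40 30 41]
t=18: x=[8.1644 15.4167 31.6095 44.7898 40.5890 32.9632 42.0791] k=[11 10 33 42 44 32 39]
t=19: x=[10.4267 11.6190 31.7292 41.8209 43.8153 34.8437 40.3658] k=[10 15 35 39 46 35 39]
t=20: x=[9.9278 15.8086 33.5643 39.6127 45.5063 37.5762 40.6108] k=[12 14 30 37 49 42 40]
t=21: x=[11.6174 14.7505 29.1367 37.7648 48.4409 43.8679 42.1198] k=[16 17 27 35 48 43 47]
t=22: x=[15.3906 17.2988 26.7046 35.7552 47.5169 45.2021 48.7294] k=[20 12 29 35 48 47 49]
t=23: x=[18.5583 13.6539 27.9804 35.9160 47.8384 48.7509 50.9056] k=[15 16 25 40 43 54 48]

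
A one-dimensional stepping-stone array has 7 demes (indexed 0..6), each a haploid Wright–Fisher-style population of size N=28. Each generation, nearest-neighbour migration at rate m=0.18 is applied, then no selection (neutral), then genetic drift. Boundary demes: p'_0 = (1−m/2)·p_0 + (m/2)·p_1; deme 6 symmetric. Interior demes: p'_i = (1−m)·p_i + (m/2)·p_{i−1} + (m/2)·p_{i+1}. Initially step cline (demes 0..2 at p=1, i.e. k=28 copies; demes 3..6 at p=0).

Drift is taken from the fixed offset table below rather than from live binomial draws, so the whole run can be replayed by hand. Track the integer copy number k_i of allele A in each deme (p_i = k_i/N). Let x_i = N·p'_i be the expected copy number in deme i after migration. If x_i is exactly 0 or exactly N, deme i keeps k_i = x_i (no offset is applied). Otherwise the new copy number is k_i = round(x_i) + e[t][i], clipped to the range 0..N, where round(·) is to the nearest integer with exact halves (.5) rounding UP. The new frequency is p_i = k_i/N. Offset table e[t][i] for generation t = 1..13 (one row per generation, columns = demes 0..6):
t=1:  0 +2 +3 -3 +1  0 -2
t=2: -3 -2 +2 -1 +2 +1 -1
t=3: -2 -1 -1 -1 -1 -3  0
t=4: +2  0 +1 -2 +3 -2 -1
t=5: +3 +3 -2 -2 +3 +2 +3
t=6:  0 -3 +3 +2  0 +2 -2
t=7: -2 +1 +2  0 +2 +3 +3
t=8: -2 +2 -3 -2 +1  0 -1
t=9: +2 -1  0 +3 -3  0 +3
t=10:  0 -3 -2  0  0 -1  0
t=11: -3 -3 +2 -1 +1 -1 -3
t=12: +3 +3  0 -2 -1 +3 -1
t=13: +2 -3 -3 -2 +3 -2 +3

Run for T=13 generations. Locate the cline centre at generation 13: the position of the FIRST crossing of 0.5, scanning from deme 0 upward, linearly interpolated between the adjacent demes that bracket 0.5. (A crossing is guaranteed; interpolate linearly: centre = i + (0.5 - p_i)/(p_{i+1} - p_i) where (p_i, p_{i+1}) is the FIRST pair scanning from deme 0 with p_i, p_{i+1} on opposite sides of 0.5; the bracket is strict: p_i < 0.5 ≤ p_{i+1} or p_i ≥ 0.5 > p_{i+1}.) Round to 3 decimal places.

2.143

t=0: k=[28 28 28 0 0 0 0]
t=1: x=[28.0000 28.0000 25.4800 2.5200 0.0000 0.0000 0.0000] k=[28 28 28 0 0 0 0]
t=2: x=[28.0000 28.0000 25.4800 2.5200 0.0000 0.0000 0.0000] k=[28 28 27 2 0 0 0]
t=3: x=[28.0000 27.9100 24.8400 4.0700 0.1800 0.0000 0.0000] k=[28 27 24 3 0 0 0]
t=4: x=[27.9100 26.8200 22.3800 4.6200 0.2700 0.0000 0.0000] k=[28 27 23 3 3 0 0]
t=5: x=[27.9100 26.7300 21.5600 4.8000 2.7300 0.2700 0.0000] k=[28 28 20 3 6 2 0]
t=6: x=[28.0000 27.2800 19.1900 4.8000 5.3700 2.1800 0.1800] k=[28 24 22 7 5 4 0]
t=7: x=[27.6400 24.1800 20.8300 8.1700 5.0900 3.7300 0.3600] k=[26 25 23 8 7 7 3]
t=8: x=[25.9100 24.9100 21.8300 9.2600 7.0900 6.6400 3.3600] k=[24 27 19 7 8 7 2]
t=9: x=[24.2700 26.0100 18.6400 8.1700 7.8200 6.6400 2.4500] k=[26 25 19 11 5 7 5]
t=10: x=[25.9100 24.5500 18.8200 11.1800 5.7200 6.6400 5.1800] k=[26 22 17 11 6 6 5]
t=11: x=[25.6400 21.9100 16.9100 11.0900 6.4500 5.9100 5.0900] k=[23 19 19 10 7 5 2]
t=12: x=[22.6400 19.3600 18.1900 10.5400 7.0900 4.9100 2.2700] k=[26 22 18 9 6 8 1]
t=13: x=[25.6400 22.0000 17.5500 9.5400 6.4500 7.1900 1.6300] k=[28 19 15 8 9 5 5]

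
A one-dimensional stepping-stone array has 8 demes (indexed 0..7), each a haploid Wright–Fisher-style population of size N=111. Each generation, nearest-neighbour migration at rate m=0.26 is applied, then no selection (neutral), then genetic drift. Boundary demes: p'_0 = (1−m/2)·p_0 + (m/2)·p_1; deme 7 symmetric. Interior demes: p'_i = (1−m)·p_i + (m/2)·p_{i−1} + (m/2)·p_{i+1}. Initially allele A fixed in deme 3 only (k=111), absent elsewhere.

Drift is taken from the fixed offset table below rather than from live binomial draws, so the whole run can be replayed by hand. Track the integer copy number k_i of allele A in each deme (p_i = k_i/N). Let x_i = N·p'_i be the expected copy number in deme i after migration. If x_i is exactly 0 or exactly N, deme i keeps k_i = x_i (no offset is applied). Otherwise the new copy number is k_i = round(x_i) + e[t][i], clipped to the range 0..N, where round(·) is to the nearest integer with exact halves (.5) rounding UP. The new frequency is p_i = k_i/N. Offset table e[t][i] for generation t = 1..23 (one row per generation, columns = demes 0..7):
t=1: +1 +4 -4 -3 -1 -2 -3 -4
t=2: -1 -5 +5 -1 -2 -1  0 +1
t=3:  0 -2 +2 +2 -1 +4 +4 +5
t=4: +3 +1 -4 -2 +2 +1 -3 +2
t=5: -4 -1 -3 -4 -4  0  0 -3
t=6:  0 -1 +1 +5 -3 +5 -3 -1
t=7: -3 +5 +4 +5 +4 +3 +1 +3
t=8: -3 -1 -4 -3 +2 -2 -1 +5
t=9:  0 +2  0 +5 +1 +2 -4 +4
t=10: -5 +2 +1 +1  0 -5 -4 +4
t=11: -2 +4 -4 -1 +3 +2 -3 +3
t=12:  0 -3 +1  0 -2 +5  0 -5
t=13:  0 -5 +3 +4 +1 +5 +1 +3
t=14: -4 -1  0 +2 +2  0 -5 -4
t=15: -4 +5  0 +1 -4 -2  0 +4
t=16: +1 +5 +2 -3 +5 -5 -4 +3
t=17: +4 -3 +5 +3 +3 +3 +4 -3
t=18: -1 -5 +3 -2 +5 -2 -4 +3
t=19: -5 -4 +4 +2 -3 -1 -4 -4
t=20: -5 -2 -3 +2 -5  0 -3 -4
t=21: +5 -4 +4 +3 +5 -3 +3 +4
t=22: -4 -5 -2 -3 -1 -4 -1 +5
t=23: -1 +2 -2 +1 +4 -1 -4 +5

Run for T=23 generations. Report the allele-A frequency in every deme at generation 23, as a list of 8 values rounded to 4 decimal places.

t=0: k=[0 0 0 111 0 0 0 0]
t=1: x=[0.0000 0.0000 14.4300 82.1400 14.4300 0.0000 0.0000 0.0000] k=[0 0 10 79 13 0 0 0]
t=2: x=[0.0000 1.3000 17.6700 61.4500 19.8900 1.6900 0.0000 0.0000] k=[0 0 23 60 18 1 0 0]
t=3: x=[0.0000 2.9900 24.8200 49.7300 21.2500 3.0800 0.1300 0.0000] k=[0 1 27 52 20 7 4 0]
t=4: x=[0.1300 4.2500 26.8700 44.5900 22.4700 8.3000 3.8700 0.5200] k=[3 5 23 43 24 9 1 3]
t=5: x=[3.2600 7.0800 23.2600 37.9300 24.5200 9.9100 2.3000 2.7400] k=[0 6 20 34 21 10 2 0]
t=6: x=[0.7800 7.0400 20.0000 30.4900 21.2600 10.3900 2.7800 0.2600] k=[1 6 21 35 18 15 0 0]
t=7: x=[1.6500 7.3000 20.8700 30.9700 19.8200 13.4400 1.9500 0.0000] k=[0 12 25 36 24 16 3 0]
t=8: x=[1.5600 12.1300 24.7400 33.0100 24.5200 15.3500 4.3000 0.3900] k=[0 11 21 30 27 13 3 5]
t=9: x=[1.4300 10.8700 20.8700 28.4400 25.5700 13.5200 4.5600 4.7400] k=[1 13 21 33 27 16 1 9]
t=10: x=[2.5600 12.4800 21.5200 30.6600 26.3500 15.4800 3.9900 7.9600] k=[0 14 23 32 26 10 0 12]
t=11: x=[1.8200 13.3500 23.0000 30.0500 24.7000 10.7800 2.8600 10.4400] k=[0 17 19 29 28 13 0 13]
t=12: x=[2.2100 15.0500 20.0400 27.5700 26.1800 13.2600 3.3800 11.3100] k=[2 12 21 28 24 18 3 6]
t=13: x=[3.3000 11.8700 20.7400 26.5700 23.7400 16.8300 5.3400 5.6100] k=[3 7 24 31 25 22 6 9]
t=14: x=[3.5200 8.6900 22.7000 29.3100 25.3900 20.3100 8.4700 8.6100] k=[0 8 23 31 27 20 3 5]
t=15: x=[1.0400 8.9100 22.0900 29.4400 26.6100 18.7000 5.4700 4.7400] k=[0 14 22 30 23 17 5 9]
t=16: x=[1.8200 13.2200 22.0000 28.0500 23.1300 16.2200 7.0800 8.4800] k=[3 18 24 25 28 11 3 11]
t=17: x=[4.9500 16.8300 23.3500 25.2600 25.4000 12.1700 5.0800 9.9600] k=[9 14 28 28 28 15 9 7]
t=18: x=[9.6500 15.1700 26.1800 28.0000 26.3100 15.9100 9.5200 7.2600] k=[9 10 29 26 31 14 6 10]
t=19: x=[9.1300 12.3400 26.1400 27.0400 28.1400 15.1700 7.5600 9.4800] k=[4 8 30 29 25 14 4 5]
t=20: x=[4.5200 10.3400 27.0100 28.6100 24.0900 14.1300 5.4300 4.8700] k=[0 8 24 31 19 14 2 1]
t=21: x=[1.0400 9.0400 22.8300 28.5300 19.9100 13.0900 3.4300 1.1300] k=[6 5 27 32 25 10 6 5]
t=22: x=[5.8700 7.9900 24.7900 30.4400 23.9600 11.4300 6.3900 5.1300] k=[2 3 23 27 23 7 5 10]
t=23: x=[2.1300 5.4700 20.9200 25.9600 21.4400 8.8200 5.9100 9.3500] k=[1 7 19 27 25 8 2 14]

[0.0090, 0.0631, 0.1712, 0.2432, 0.2252, 0.0721, 0.0180, 0.1261]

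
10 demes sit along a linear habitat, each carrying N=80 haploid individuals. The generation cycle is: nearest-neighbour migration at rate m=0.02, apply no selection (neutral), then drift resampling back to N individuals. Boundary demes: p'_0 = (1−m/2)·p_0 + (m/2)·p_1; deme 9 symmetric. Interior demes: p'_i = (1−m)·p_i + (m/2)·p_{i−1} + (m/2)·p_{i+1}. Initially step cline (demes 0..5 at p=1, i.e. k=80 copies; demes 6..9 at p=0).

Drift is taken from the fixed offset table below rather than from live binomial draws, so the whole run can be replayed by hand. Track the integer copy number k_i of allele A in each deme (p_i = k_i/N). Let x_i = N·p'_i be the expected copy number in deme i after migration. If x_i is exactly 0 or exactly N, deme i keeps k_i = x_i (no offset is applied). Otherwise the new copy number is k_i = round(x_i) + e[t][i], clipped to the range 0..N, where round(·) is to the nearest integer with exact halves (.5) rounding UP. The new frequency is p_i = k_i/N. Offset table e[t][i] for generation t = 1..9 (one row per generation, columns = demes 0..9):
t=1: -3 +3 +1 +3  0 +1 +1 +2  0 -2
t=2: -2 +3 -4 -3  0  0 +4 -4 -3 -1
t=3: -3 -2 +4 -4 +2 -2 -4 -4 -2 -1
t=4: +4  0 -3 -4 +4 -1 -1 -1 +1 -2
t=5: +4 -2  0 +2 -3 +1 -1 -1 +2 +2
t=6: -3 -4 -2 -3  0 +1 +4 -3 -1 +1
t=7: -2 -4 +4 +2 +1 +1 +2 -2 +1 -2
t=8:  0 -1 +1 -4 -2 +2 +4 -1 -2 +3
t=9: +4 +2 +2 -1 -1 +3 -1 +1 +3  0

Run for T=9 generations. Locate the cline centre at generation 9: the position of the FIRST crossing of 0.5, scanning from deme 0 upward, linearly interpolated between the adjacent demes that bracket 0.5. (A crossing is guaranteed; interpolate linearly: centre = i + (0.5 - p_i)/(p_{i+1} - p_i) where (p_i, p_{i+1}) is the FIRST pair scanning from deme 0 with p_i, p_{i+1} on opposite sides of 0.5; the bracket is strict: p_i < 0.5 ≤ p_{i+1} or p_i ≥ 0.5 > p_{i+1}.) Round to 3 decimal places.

5.607

t=0: k=[80 80 80 80 80 80 0 0 0 0]
t=1: x=[80.0000 80.0000 80.0000 80.0000 80.0000 79.2000 0.8000 0.0000 0.0000 0.0000] k=[80 80 80 80 80 80 2 0 0 0]
t=2: x=[80.0000 80.0000 80.0000 80.0000 80.0000 79.2200 2.7600 0.0200 0.0000 0.0000] k=[80 80 80 80 80 79 7 0 0 0]
t=3: x=[80.0000 80.0000 80.0000 80.0000 79.9900 78.2900 7.6500 0.0700 0.0000 0.0000] k=[80 80 80 80 80 76 4 0 0 0]
t=4: x=[80.0000 80.0000 80.0000 80.0000 79.9600 75.3200 4.6800 0.0400 0.0000 0.0000] k=[80 80 80 80 80 74 4 0 0 0]
t=5: x=[80.0000 80.0000 80.0000 80.0000 79.9400 73.3600 4.6600 0.0400 0.0000 0.0000] k=[80 80 80 80 77 74 4 0 0 0]
t=6: x=[80.0000 80.0000 80.0000 79.9700 77.0000 73.3300 4.6600 0.0400 0.0000 0.0000] k=[80 80 80 77 77 74 9 0 0 0]
t=7: x=[80.0000 80.0000 79.9700 77.0300 76.9700 73.3800 9.5600 0.0900 0.0000 0.0000] k=[80 80 80 79 78 74 12 0 0 0]
t=8: x=[80.0000 80.0000 79.9900 79.0000 77.9700 73.4200 12.5000 0.1200 0.0000 0.0000] k=[80 80 80 75 76 75 17 0 0 0]
t=9: x=[80.0000 80.0000 79.9500 75.0600 75.9800 74.4300 17.4100 0.1700 0.0000 0.0000] k=[80 80 80 74 75 77 16 1 0 0]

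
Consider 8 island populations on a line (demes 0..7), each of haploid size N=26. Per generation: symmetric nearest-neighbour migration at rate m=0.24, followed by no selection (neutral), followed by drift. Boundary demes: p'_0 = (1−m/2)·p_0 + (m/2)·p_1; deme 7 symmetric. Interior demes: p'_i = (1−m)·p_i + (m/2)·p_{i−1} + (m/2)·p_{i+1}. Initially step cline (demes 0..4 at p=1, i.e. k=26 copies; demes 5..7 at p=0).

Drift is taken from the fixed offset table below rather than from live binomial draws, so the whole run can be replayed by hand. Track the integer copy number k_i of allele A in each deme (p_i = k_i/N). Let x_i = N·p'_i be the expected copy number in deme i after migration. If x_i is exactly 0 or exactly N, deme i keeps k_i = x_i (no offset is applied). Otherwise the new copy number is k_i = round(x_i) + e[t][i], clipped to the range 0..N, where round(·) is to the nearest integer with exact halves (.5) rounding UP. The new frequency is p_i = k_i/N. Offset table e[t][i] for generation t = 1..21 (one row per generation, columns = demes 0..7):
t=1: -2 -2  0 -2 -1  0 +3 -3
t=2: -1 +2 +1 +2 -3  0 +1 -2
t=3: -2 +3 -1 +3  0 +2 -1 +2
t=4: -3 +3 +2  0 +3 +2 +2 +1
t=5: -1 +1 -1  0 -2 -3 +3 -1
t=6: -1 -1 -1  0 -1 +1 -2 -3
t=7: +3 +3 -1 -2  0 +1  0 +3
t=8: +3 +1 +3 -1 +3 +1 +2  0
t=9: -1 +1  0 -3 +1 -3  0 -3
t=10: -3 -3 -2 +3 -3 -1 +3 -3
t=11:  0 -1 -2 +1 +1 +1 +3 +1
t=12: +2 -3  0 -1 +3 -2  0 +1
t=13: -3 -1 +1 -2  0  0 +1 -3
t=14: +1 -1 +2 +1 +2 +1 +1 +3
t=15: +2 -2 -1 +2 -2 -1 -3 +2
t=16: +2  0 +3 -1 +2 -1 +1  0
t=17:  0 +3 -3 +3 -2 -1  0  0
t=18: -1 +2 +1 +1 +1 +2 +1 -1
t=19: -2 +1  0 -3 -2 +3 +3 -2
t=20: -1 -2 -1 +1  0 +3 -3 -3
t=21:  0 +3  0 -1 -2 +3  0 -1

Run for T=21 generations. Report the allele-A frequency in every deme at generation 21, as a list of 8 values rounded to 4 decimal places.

t=0: k=[26 26 26 26 26 0 0 0]
t=1: x=[26.0000 26.0000 26.0000 26.0000 22.8800 3.1200 0.0000 0.0000] k=[26 26 26 26 22 3 0 0]
t=2: x=[26.0000 26.0000 26.0000 25.5200 20.2000 4.9200 0.3600 0.0000] k=[26 26 26 26 17 5 1 0]
t=3: x=[26.0000 26.0000 26.0000 24.9200 16.6400 5.9600 1.3600 0.1200] k=[26 26 26 26 17 8 0 2]
t=4: x=[26.0000 26.0000 26.0000 24.9200 17.0000 8.1200 1.2000 1.7600] k=[26 26 26 25 20 10 3 3]
t=5: x=[26.0000 26.0000 25.8800 24.5200 19.4000 10.3600 3.8400 3.0000] k=[26 26 25 25 17 7 7 2]
t=6: x=[26.0000 25.8800 25.1200 24.0400 16.7600 8.2000 6.4000 2.6000] k=[26 25 24 24 16 9 4 0]
t=7: x=[25.8800 25.0000 24.1200 23.0400 16.1200 9.2400 4.1200 0.4800] k=[26 26 23 21 16 10 4 3]
t=8: x=[26.0000 25.6400 23.1200 20.6400 15.8800 10.0000 4.6000 3.1200] k=[26 26 26 20 19 11 7 3]
t=9: x=[26.0000 26.0000 25.2800 20.6000 18.1600 11.4800 7.0000 3.4800] k=[26 26 25 18 19 8 7 0]
t=10: x=[26.0000 25.8800 24.2800 18.9600 17.5600 9.2000 6.2800 0.8400] k=[26 23 22 22 15 8 9 0]
t=11: x=[25.6400 23.2400 22.1200 21.1600 15.0000 8.9600 7.8000 1.0800] k=[26 22 20 22 16 10 11 2]
t=12: x=[25.5200 22.2400 20.4800 21.0400 16.0000 10.8400 9.8000 3.0800] k=[26 19 20 20 19 9 10 4]
t=13: x=[25.1600 19.9600 19.8800 19.8800 17.9200 10.3200 9.1600 4.7200] k=[22 19 21 18 18 10 10 2]
t=14: x=[21.6400 19.6000 20.4000 18.3600 17.0400 10.9600 9.0400 2.9600] k=[23 19 22 19 19 12 10 6]
t=15: x=[22.5200 19.8400 21.2800 19.3600 18.1600 12.6000 9.7600 6.4800] k=[25 18 20 21 16 12 7 8]
t=16: x=[24.1600 19.0800 19.8800 20.2800 16.1200 11.8800 7.7200 7.8800] k=[26 19 23 19 18 11 9 8]
t=17: x=[25.1600 20.3200 22.0400 19.3600 17.2800 11.6000 9.1200 8.1200] k=[25 23 19 22 15 11 9 8]
t=18: x=[24.7600 22.7600 19.8400 20.8000 15.3600 11.2400 9.1200 8.1200] k=[24 25 21 22 16 13 10 7]
t=19: x=[24.1200 24.4000 21.6000 21.1600 16.3600 13.0000 10.0000 7.3600] k=[22 25 22 18 14 16 13 5]
t=20: x=[22.3600 24.2800 21.8800 18.0000 14.7200 15.4000 12.4000 5.9600] k=[21 22 21 19 15 18 9 3]
t=21: x=[21.1200 21.7600 20.8800 18.7600 15.8400 16.5600 9.3600 3.7200] k=[21 25 21 18 14 20 9 3]

[0.8077, 0.9615, 0.8077, 0.6923, 0.5385, 0.7692, 0.3462, 0.1154]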